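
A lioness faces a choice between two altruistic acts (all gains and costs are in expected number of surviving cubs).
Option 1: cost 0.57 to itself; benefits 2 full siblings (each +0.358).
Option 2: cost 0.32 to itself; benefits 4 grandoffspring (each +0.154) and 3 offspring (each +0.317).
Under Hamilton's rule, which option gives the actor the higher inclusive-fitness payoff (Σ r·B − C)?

Option 1: r to a full sibling = 0.5.
Option 1: Σ r·B − C = (2·0.5·0.358) − 0.57 = -0.212.
Option 2: r to a grandoffspring = 0.25.
Option 2: r to an offspring = 0.5.
Option 2: Σ r·B − C = (4·0.25·0.154 + 3·0.5·0.317) − 0.32 = 0.3095.
Option 2 has the higher net inclusive-fitness payoff.

Option 2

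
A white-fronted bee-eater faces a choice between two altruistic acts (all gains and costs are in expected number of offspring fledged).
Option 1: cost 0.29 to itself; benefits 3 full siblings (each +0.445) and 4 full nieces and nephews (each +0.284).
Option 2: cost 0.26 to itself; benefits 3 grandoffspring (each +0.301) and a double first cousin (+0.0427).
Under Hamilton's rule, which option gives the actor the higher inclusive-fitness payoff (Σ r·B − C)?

Option 1

Option 1: r to a full sibling = 0.5.
Option 1: r to a full niece or nephew = 0.25.
Option 1: Σ r·B − C = (3·0.5·0.445 + 4·0.25·0.284) − 0.29 = 0.6615.
Option 2: r to a grandoffspring = 0.25.
Option 2: r to a double first cousin = 0.25.
Option 2: Σ r·B − C = (3·0.25·0.301 + 1·0.25·0.0427) − 0.26 = -0.023575.
Option 1 has the higher net inclusive-fitness payoff.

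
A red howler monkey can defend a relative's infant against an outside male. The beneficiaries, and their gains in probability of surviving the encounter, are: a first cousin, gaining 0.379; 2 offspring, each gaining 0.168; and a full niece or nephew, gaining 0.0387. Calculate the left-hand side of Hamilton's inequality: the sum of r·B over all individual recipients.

r to a first cousin = 0.125 (first cousins share one grandparent pair — two paths of length 4: r = 2·(1/2)^4 = 1/8).
r to an offspring = 0.5 (one parent–offspring link: r = (1/2)^1 = 1/2).
r to a full niece or nephew = 0.25 (full aunt/uncle↔niece/nephew: two paths of length 3 through the shared grandparent pair: r = 2·(1/2)^3 = 1/4).
Summing one r·B term per recipient: 1·0.125·0.379 + 2·0.5·0.168 + 1·0.25·0.0387 = 0.22505.

0.22505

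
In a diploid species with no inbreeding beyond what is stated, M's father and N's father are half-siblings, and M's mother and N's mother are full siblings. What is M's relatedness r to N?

0.1875

Relatedness sums over independent paths through distinct common ancestors.
M and N are related in two ways: half first cousins through their fathers (r = 1/16) and first cousins through their mothers (r = 1/8).
r = 1/16 + 1/8 = 0.1875.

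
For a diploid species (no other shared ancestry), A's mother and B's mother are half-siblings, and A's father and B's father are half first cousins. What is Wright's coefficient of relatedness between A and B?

Wright's path rule: contributions from independent ancestry routes add.
A and B are related in two ways: half first cousins through their mothers (r = 1/16) and half second cousins through their fathers (r = 1/64).
r = 1/16 + 1/64 = 0.078125.

0.078125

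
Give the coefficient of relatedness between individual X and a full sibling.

0.5

Each parent–offspring link contributes a factor of 1/2, and independent paths through distinct common ancestors add.
Full sibs share both parents — two paths of length 2: r = 2·(1/2)^2 = 1/2.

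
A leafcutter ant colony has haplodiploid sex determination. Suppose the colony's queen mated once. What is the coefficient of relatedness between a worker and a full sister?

0.75

Haplodiploid full sisters inherit their father's entire haploid genome identically (contributing 1/2) and on average half of their mother's contribution (1/2 · 1/2 = 1/4); r = 1/2 + 1/4 = 3/4.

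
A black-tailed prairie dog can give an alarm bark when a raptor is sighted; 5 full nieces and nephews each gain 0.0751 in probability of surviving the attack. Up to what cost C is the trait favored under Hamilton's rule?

0.093875

r to a full niece or nephew = 1/4 (full aunt/uncle↔niece/nephew: two paths of length 3 through the shared grandparent pair: r = 2·(1/2)^3 = 1/4).
Hamilton's rule: n·r·B > C, so the trait is favored while C < n·r·B = 5·0.25·0.0751 = 0.093875.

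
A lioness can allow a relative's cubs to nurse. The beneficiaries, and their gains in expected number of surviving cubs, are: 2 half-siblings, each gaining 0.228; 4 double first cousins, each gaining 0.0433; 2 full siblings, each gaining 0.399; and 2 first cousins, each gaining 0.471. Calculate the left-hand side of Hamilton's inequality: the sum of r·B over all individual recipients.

r to a half-sibling = 1/4 (half-sibs share one parent — one path of length 2: r = (1/2)^2 = 1/4).
r to a double first cousin = 0.25 (double first cousins share both grandparent pairs — four paths of length 4: r = 4·(1/2)^4 = 1/4).
r to a full sibling = 1/2 (full sibs share both parents — two paths of length 2: r = 2·(1/2)^2 = 1/2).
r to a first cousin = 0.125 (first cousins share one grandparent pair — two paths of length 4: r = 2·(1/2)^4 = 1/8).
Summing one r·B term per recipient: 2·0.25·0.228 + 4·0.25·0.0433 + 2·0.5·0.399 + 2·0.125·0.471 = 0.67405.

0.67405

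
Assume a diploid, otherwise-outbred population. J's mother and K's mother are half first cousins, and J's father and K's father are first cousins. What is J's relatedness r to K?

Relatedness sums over independent paths through distinct common ancestors.
J and K are related in two ways: half second cousins through their mothers (r = 1/64) and second cousins through their fathers (r = 1/32).
r = 1/64 + 1/32 = 0.046875.

0.046875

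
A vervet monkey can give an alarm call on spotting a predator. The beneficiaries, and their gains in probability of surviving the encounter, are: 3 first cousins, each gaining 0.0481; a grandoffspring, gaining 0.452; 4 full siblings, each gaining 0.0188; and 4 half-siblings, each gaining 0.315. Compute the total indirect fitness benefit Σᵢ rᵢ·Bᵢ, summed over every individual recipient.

r to a first cousin = 1/8 (first cousins share one grandparent pair — two paths of length 4: r = 2·(1/2)^4 = 1/8).
r to a grandoffspring = 0.25 (two parent–offspring links: r = (1/2)^2 = 1/4).
r to a full sibling = 1/2 (full sibs share both parents — two paths of length 2: r = 2·(1/2)^2 = 1/2).
r to a half-sibling = 1/4 (half-sibs share one parent — one path of length 2: r = (1/2)^2 = 1/4).
Summing one r·B term per recipient: 3·0.125·0.0481 + 1·0.25·0.452 + 4·0.5·0.0188 + 4·0.25·0.315 = 0.4836375.

0.4836375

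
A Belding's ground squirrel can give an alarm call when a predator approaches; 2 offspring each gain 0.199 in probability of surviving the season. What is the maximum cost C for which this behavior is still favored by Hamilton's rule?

0.199

r to an offspring = 1/2 (one parent–offspring link: r = (1/2)^1 = 1/2).
Hamilton's rule: n·r·B > C, so the trait is favored while C < n·r·B = 2·0.5·0.199 = 0.199.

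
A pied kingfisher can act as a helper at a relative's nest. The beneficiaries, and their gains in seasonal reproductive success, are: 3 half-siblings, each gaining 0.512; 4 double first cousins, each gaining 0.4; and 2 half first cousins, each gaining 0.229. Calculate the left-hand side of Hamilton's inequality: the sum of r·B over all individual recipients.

0.812625

r to a half-sibling = 1/4 (half-sibs share one parent — one path of length 2: r = (1/2)^2 = 1/4).
r to a double first cousin = 0.25 (double first cousins share both grandparent pairs — four paths of length 4: r = 4·(1/2)^4 = 1/4).
r to a half first cousin = 0.0625 (half first cousins share one grandparent — one path of length 4: r = (1/2)^4 = 1/16).
Summing one r·B term per recipient: 3·0.25·0.512 + 4·0.25·0.4 + 2·0.0625·0.229 = 0.812625.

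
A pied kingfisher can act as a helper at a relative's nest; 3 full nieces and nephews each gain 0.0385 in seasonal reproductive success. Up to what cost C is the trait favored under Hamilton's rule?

0.028875

r to a full niece or nephew = 1/4 (full aunt/uncle↔niece/nephew: two paths of length 3 through the shared grandparent pair: r = 2·(1/2)^3 = 1/4).
Hamilton's rule: n·r·B > C, so the trait is favored while C < n·r·B = 3·0.25·0.0385 = 0.028875.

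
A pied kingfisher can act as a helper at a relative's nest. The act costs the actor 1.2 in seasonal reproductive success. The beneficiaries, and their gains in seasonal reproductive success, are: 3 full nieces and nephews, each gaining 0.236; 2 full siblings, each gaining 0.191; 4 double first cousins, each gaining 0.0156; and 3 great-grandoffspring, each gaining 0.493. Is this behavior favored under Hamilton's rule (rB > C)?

Hamilton's rule: the trait is favored when the sum of r·B over every recipient exceeds the actor's cost C.
r to a full niece or nephew = 0.25 (full aunt/uncle↔niece/nephew: two paths of length 3 through the shared grandparent pair: r = 2·(1/2)^3 = 1/4).
r to a full sibling = 0.5 (full sibs share both parents — two paths of length 2: r = 2·(1/2)^2 = 1/2).
r to a double first cousin = 1/4 (double first cousins share both grandparent pairs — four paths of length 4: r = 4·(1/2)^4 = 1/4).
r to a great-grandoffspring = 0.125 (three parent–offspring links: r = (1/2)^3 = 1/8).
Summing one r·B term per recipient: 3·0.25·0.236 + 2·0.5·0.191 + 4·0.25·0.0156 + 3·0.125·0.493 = 0.568475.
0.568475 < 1.2: the indirect benefit is less than the cost.

No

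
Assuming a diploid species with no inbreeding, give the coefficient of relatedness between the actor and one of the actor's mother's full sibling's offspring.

Each parent–offspring link contributes a factor of 1/2, and independent paths through distinct common ancestors add.
First cousins share one grandparent pair — two paths of length 4: r = 2·(1/2)^4 = 1/8.

0.125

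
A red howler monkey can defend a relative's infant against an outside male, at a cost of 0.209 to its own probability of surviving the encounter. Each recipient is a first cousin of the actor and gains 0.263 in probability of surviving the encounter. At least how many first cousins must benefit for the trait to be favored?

7

r to a first cousin = 0.125 (first cousins share one grandparent pair — two paths of length 4: r = 2·(1/2)^4 = 1/8).
Hamilton's rule: n·r·B > C  ⇒  n > C/(r·B) = 0.209/(0.125·0.263) = 6.357.
The smallest integer exceeding 6.357 is 7.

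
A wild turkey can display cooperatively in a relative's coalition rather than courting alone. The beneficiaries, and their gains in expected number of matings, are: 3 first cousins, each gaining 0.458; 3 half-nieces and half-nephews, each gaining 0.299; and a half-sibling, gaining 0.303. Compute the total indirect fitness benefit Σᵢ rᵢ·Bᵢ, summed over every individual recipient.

0.359625

r to a first cousin = 1/8 (first cousins share one grandparent pair — two paths of length 4: r = 2·(1/2)^4 = 1/8).
r to a half-niece or half-nephew = 1/8 (half-aunt/uncle↔niece/nephew: one path of length 3: r = (1/2)^3 = 1/8).
r to a half-sibling = 0.25 (half-sibs share one parent — one path of length 2: r = (1/2)^2 = 1/4).
Summing one r·B term per recipient: 3·0.125·0.458 + 3·0.125·0.299 + 1·0.25·0.303 = 0.359625.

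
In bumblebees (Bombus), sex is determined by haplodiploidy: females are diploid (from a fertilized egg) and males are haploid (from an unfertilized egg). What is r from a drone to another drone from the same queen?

Haploid brothers each carry a random half of the queen's diploid genome, so on average they share half: r = 1/2.

0.5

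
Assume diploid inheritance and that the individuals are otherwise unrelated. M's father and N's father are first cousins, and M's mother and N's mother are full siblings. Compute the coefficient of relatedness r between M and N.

Relatedness sums over independent paths through distinct common ancestors.
M and N are related in two ways: second cousins through their fathers (r = 1/32) and first cousins through their mothers (r = 1/8).
r = 1/32 + 1/8 = 0.15625.

0.15625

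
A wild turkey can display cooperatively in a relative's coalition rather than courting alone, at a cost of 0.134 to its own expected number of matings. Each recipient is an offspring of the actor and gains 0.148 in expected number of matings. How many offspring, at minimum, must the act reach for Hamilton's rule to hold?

r to an offspring = 0.5 (one parent–offspring link: r = (1/2)^1 = 1/2).
Hamilton's rule: n·r·B > C  ⇒  n > C/(r·B) = 0.134/(0.5·0.148) = 1.811.
The smallest integer exceeding 1.811 is 2.

2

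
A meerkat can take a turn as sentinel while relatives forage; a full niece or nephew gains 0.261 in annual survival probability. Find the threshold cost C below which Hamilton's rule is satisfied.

r to a full niece or nephew = 1/4 (full aunt/uncle↔niece/nephew: two paths of length 3 through the shared grandparent pair: r = 2·(1/2)^3 = 1/4).
Hamilton's rule: n·r·B > C, so the trait is favored while C < n·r·B = 1·0.25·0.261 = 0.06525.

0.06525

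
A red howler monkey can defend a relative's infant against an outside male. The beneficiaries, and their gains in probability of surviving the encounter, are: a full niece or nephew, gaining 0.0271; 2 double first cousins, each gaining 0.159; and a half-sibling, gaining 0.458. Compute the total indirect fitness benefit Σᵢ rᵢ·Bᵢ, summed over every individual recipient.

r to a full niece or nephew = 0.25 (full aunt/uncle↔niece/nephew: two paths of length 3 through the shared grandparent pair: r = 2·(1/2)^3 = 1/4).
r to a double first cousin = 1/4 (double first cousins share both grandparent pairs — four paths of length 4: r = 4·(1/2)^4 = 1/4).
r to a half-sibling = 0.25 (half-sibs share one parent — one path of length 2: r = (1/2)^2 = 1/4).
Summing one r·B term per recipient: 1·0.25·0.0271 + 2·0.25·0.159 + 1·0.25·0.458 = 0.200775.

0.200775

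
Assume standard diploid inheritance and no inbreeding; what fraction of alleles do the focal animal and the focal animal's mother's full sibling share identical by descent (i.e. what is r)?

Each parent–offspring link contributes a factor of 1/2, and independent paths through distinct common ancestors add.
Full aunt/uncle↔niece/nephew: two paths of length 3 through the shared grandparent pair: r = 2·(1/2)^3 = 1/4.

0.25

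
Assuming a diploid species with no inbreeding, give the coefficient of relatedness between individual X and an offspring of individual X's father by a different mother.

0.25

Each parent–offspring link contributes a factor of 1/2, and independent paths through distinct common ancestors add.
Half-sibs share one parent — one path of length 2: r = (1/2)^2 = 1/4.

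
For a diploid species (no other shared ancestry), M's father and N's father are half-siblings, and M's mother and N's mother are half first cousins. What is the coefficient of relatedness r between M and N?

0.078125

Relatedness sums over independent paths through distinct common ancestors.
M and N are related in two ways: half first cousins through their fathers (r = 1/16) and half second cousins through their mothers (r = 1/64).
r = 1/16 + 1/64 = 5/64 = 0.078125.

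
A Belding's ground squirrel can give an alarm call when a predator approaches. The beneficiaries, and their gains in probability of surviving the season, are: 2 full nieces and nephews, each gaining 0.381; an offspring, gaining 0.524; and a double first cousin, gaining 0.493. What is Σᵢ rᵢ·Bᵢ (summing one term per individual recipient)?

0.57575

r to a full niece or nephew = 0.25 (full aunt/uncle↔niece/nephew: two paths of length 3 through the shared grandparent pair: r = 2·(1/2)^3 = 1/4).
r to an offspring = 1/2 (one parent–offspring link: r = (1/2)^1 = 1/2).
r to a double first cousin = 1/4 (double first cousins share both grandparent pairs — four paths of length 4: r = 4·(1/2)^4 = 1/4).
Summing one r·B term per recipient: 2·0.25·0.381 + 1·0.5·0.524 + 1·0.25·0.493 = 0.57575.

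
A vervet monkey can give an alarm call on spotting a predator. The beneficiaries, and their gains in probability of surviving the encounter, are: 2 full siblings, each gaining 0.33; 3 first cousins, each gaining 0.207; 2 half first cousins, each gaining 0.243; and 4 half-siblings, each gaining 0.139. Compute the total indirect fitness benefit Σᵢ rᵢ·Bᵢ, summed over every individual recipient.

0.577

r to a full sibling = 0.5 (full sibs share both parents — two paths of length 2: r = 2·(1/2)^2 = 1/2).
r to a first cousin = 1/8 (first cousins share one grandparent pair — two paths of length 4: r = 2·(1/2)^4 = 1/8).
r to a half first cousin = 0.0625 (half first cousins share one grandparent — one path of length 4: r = (1/2)^4 = 1/16).
r to a half-sibling = 1/4 (half-sibs share one parent — one path of length 2: r = (1/2)^2 = 1/4).
Summing one r·B term per recipient: 2·0.5·0.33 + 3·0.125·0.207 + 2·0.0625·0.243 + 4·0.25·0.139 = 0.577.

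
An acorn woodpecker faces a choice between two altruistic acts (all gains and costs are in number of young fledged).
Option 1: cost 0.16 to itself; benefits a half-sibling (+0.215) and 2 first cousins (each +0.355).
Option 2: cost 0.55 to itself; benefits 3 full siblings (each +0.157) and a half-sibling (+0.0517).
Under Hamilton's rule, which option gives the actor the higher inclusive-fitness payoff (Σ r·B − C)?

Option 1: r to a half-sibling = 0.25.
Option 1: r to a first cousin = 0.125.
Option 1: Σ r·B − C = (1·0.25·0.215 + 2·0.125·0.355) − 0.16 = -0.0175.
Option 2: r to a full sibling = 0.5.
Option 2: r to a half-sibling = 0.25.
Option 2: Σ r·B − C = (3·0.5·0.157 + 1·0.25·0.0517) − 0.55 = -0.301575.
Option 1 has the higher net inclusive-fitness payoff.

Option 1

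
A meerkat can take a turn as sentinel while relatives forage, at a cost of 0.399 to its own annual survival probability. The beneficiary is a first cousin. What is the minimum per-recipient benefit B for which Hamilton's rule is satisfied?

r to a first cousin = 1/8 (first cousins share one grandparent pair — two paths of length 4: r = 2·(1/2)^4 = 1/8).
Hamilton's rule with n recipients of equal r: n·r·B > C, so B > C/(n·r) = 0.399/(1·0.125) = 3.192.

3.192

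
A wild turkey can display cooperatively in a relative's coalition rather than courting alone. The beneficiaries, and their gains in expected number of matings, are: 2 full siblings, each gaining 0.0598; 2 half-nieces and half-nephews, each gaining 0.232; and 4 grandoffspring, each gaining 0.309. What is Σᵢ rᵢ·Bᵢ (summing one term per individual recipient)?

r to a full sibling = 1/2 (full sibs share both parents — two paths of length 2: r = 2·(1/2)^2 = 1/2).
r to a half-niece or half-nephew = 1/8 (half-aunt/uncle↔niece/nephew: one path of length 3: r = (1/2)^3 = 1/8).
r to a grandoffspring = 1/4 (two parent–offspring links: r = (1/2)^2 = 1/4).
Summing one r·B term per recipient: 2·0.5·0.0598 + 2·0.125·0.232 + 4·0.25·0.309 = 0.4268.

0.4268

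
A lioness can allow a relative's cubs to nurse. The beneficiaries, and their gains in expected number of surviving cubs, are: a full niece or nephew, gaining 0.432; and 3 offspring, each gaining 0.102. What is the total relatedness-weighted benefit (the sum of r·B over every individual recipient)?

0.261

r to a full niece or nephew = 1/4 (full aunt/uncle↔niece/nephew: two paths of length 3 through the shared grandparent pair: r = 2·(1/2)^3 = 1/4).
r to an offspring = 1/2 (one parent–offspring link: r = (1/2)^1 = 1/2).
Summing one r·B term per recipient: 1·0.25·0.432 + 3·0.5·0.102 = 0.261.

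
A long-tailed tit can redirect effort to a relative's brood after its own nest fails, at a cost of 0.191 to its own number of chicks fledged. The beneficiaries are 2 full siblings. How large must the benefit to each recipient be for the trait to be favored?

r to a full sibling = 1/2 (full sibs share both parents — two paths of length 2: r = 2·(1/2)^2 = 1/2).
Hamilton's rule with n recipients of equal r: n·r·B > C, so B > C/(n·r) = 0.191/(2·0.5) = 0.191.

0.191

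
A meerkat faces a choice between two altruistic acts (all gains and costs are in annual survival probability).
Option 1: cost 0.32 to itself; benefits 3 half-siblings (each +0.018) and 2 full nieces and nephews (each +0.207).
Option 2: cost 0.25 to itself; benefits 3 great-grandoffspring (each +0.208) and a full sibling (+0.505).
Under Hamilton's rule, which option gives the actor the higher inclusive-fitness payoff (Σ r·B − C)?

Option 1: r to a half-sibling = 0.25.
Option 1: r to a full niece or nephew = 0.25.
Option 1: Σ r·B − C = (3·0.25·0.018 + 2·0.25·0.207) − 0.32 = -0.203.
Option 2: r to a great-grandoffspring = 0.125.
Option 2: r to a full sibling = 0.5.
Option 2: Σ r·B − C = (3·0.125·0.208 + 1·0.5·0.505) − 0.25 = 0.0805.
Option 2 has the higher net inclusive-fitness payoff.

Option 2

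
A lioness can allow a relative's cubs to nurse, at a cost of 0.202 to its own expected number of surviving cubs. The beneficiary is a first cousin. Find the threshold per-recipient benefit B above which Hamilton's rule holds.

1.616

r to a first cousin = 1/8 (first cousins share one grandparent pair — two paths of length 4: r = 2·(1/2)^4 = 1/8).
Hamilton's rule with n recipients of equal r: n·r·B > C, so B > C/(n·r) = 0.202/(1·0.125) = 1.616.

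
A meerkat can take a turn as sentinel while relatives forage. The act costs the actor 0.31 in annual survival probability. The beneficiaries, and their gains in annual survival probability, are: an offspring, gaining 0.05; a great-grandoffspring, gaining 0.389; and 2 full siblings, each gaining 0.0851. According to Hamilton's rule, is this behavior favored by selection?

No

Hamilton's rule: the trait is favored when the sum of r·B over every recipient exceeds the actor's cost C.
r to an offspring = 1/2 (one parent–offspring link: r = (1/2)^1 = 1/2).
r to a great-grandoffspring = 1/8 (three parent–offspring links: r = (1/2)^3 = 1/8).
r to a full sibling = 1/2 (full sibs share both parents — two paths of length 2: r = 2·(1/2)^2 = 1/2).
Summing one r·B term per recipient: 1·0.5·0.05 + 1·0.125·0.389 + 2·0.5·0.0851 = 0.158725.
0.158725 < 0.31: the indirect benefit is less than the cost.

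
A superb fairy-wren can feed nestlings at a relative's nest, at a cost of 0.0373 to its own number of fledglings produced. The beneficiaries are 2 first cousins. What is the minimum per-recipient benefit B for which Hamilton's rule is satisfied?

0.1492

r to a first cousin = 0.125 (first cousins share one grandparent pair — two paths of length 4: r = 2·(1/2)^4 = 1/8).
Hamilton's rule with n recipients of equal r: n·r·B > C, so B > C/(n·r) = 0.0373/(2·0.125) = 0.1492.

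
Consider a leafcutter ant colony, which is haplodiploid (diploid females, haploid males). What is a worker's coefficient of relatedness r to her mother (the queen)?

One meiotic link between diploid queen and diploid daughter: r = 1/2.

0.5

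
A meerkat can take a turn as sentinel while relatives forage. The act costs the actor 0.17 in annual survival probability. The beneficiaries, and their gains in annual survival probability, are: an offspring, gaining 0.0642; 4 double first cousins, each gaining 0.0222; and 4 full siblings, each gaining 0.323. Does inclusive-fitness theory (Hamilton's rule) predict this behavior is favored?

Yes

Hamilton's rule: the trait is favored when the sum of r·B over every recipient exceeds the actor's cost C.
r to an offspring = 1/2 (one parent–offspring link: r = (1/2)^1 = 1/2).
r to a double first cousin = 0.25 (double first cousins share both grandparent pairs — four paths of length 4: r = 4·(1/2)^4 = 1/4).
r to a full sibling = 1/2 (full sibs share both parents — two paths of length 2: r = 2·(1/2)^2 = 1/2).
Summing one r·B term per recipient: 1·0.5·0.0642 + 4·0.25·0.0222 + 4·0.5·0.323 = 0.7003.
0.7003 > 0.17: the indirect benefit exceeds the cost.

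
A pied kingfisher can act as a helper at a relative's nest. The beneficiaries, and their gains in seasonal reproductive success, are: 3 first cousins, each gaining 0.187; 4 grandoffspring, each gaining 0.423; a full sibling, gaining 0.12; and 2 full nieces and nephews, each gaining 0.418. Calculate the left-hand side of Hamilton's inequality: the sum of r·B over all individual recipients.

0.762125

r to a first cousin = 1/8 (first cousins share one grandparent pair — two paths of length 4: r = 2·(1/2)^4 = 1/8).
r to a grandoffspring = 1/4 (two parent–offspring links: r = (1/2)^2 = 1/4).
r to a full sibling = 1/2 (full sibs share both parents — two paths of length 2: r = 2·(1/2)^2 = 1/2).
r to a full niece or nephew = 1/4 (full aunt/uncle↔niece/nephew: two paths of length 3 through the shared grandparent pair: r = 2·(1/2)^3 = 1/4).
Summing one r·B term per recipient: 3·0.125·0.187 + 4·0.25·0.423 + 1·0.5·0.12 + 2·0.25·0.418 = 0.762125.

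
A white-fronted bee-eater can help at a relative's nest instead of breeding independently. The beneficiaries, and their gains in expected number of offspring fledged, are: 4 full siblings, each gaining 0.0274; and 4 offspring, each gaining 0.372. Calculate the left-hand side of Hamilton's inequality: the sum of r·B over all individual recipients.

r to a full sibling = 1/2 (full sibs share both parents — two paths of length 2: r = 2·(1/2)^2 = 1/2).
r to an offspring = 0.5 (one parent–offspring link: r = (1/2)^1 = 1/2).
Summing one r·B term per recipient: 4·0.5·0.0274 + 4·0.5·0.372 = 0.7988.

0.7988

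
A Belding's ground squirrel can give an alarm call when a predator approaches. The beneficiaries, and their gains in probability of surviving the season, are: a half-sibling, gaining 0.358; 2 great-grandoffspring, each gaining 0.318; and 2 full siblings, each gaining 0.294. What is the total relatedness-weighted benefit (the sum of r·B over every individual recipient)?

0.463

r to a half-sibling = 1/4 (half-sibs share one parent — one path of length 2: r = (1/2)^2 = 1/4).
r to a great-grandoffspring = 0.125 (three parent–offspring links: r = (1/2)^3 = 1/8).
r to a full sibling = 1/2 (full sibs share both parents — two paths of length 2: r = 2·(1/2)^2 = 1/2).
Summing one r·B term per recipient: 1·0.25·0.358 + 2·0.125·0.318 + 2·0.5·0.294 = 0.463.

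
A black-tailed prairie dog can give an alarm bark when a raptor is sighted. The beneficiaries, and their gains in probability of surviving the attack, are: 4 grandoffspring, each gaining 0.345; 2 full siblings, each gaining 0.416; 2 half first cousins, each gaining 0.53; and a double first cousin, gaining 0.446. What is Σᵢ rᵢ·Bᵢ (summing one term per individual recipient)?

0.93875

r to a grandoffspring = 0.25 (two parent–offspring links: r = (1/2)^2 = 1/4).
r to a full sibling = 1/2 (full sibs share both parents — two paths of length 2: r = 2·(1/2)^2 = 1/2).
r to a half first cousin = 0.0625 (half first cousins share one grandparent — one path of length 4: r = (1/2)^4 = 1/16).
r to a double first cousin = 0.25 (double first cousins share both grandparent pairs — four paths of length 4: r = 4·(1/2)^4 = 1/4).
Summing one r·B term per recipient: 4·0.25·0.345 + 2·0.5·0.416 + 2·0.0625·0.53 + 1·0.25·0.446 = 0.93875.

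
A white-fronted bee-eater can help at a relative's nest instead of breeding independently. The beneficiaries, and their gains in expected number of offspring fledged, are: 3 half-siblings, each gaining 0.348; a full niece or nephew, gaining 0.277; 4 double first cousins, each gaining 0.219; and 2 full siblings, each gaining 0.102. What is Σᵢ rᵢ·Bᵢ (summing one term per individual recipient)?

0.65125

r to a half-sibling = 1/4 (half-sibs share one parent — one path of length 2: r = (1/2)^2 = 1/4).
r to a full niece or nephew = 0.25 (full aunt/uncle↔niece/nephew: two paths of length 3 through the shared grandparent pair: r = 2·(1/2)^3 = 1/4).
r to a double first cousin = 0.25 (double first cousins share both grandparent pairs — four paths of length 4: r = 4·(1/2)^4 = 1/4).
r to a full sibling = 0.5 (full sibs share both parents — two paths of length 2: r = 2·(1/2)^2 = 1/2).
Summing one r·B term per recipient: 3·0.25·0.348 + 1·0.25·0.277 + 4·0.25·0.219 + 2·0.5·0.102 = 0.65125.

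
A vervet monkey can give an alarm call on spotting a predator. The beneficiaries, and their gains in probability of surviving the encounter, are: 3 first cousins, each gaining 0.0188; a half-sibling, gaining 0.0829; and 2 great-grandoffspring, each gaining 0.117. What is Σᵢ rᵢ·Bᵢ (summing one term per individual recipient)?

r to a first cousin = 0.125 (first cousins share one grandparent pair — two paths of length 4: r = 2·(1/2)^4 = 1/8).
r to a half-sibling = 0.25 (half-sibs share one parent — one path of length 2: r = (1/2)^2 = 1/4).
r to a great-grandoffspring = 0.125 (three parent–offspring links: r = (1/2)^3 = 1/8).
Summing one r·B term per recipient: 3·0.125·0.0188 + 1·0.25·0.0829 + 2·0.125·0.117 = 0.057025.

0.057025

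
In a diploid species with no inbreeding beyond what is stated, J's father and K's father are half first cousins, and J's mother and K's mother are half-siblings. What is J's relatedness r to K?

0.078125

With two independent routes of shared ancestry, r is the sum of the two contributions.
J and K are related in two ways: half second cousins through their fathers (r = 1/64) and half first cousins through their mothers (r = 1/16).
r = 1/64 + 1/16 = 0.078125.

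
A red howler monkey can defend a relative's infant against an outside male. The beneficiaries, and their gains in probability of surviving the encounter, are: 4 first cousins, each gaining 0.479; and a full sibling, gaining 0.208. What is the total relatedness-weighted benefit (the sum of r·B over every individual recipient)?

r to a first cousin = 0.125 (first cousins share one grandparent pair — two paths of length 4: r = 2·(1/2)^4 = 1/8).
r to a full sibling = 1/2 (full sibs share both parents — two paths of length 2: r = 2·(1/2)^2 = 1/2).
Summing one r·B term per recipient: 4·0.125·0.479 + 1·0.5·0.208 = 0.3435.

0.3435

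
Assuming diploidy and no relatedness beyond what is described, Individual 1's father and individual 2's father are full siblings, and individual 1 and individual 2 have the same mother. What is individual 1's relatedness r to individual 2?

Independent pedigree routes through distinct common ancestors add.
Individual 1 and individual 2 are related in two ways: first cousins through their fathers (r = 1/8) and half-sibs through their shared mother (r = 1/4).
r = 1/8 + 1/4 = 3/8 = 0.375.

0.375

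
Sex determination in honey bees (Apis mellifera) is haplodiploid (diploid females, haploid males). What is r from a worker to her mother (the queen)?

0.5

One meiotic link between diploid queen and diploid daughter: r = 1/2.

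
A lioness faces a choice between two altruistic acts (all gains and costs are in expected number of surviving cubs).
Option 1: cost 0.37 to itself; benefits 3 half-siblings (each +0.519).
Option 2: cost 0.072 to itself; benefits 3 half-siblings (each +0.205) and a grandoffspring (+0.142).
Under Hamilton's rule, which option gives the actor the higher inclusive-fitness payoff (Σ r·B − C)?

Option 2

Option 1: r to a half-sibling = 0.25.
Option 1: Σ r·B − C = (3·0.25·0.519) − 0.37 = 0.01925.
Option 2: r to a half-sibling = 0.25.
Option 2: r to a grandoffspring = 0.25.
Option 2: Σ r·B − C = (3·0.25·0.205 + 1·0.25·0.142) − 0.072 = 0.11725.
Option 2 has the higher net inclusive-fitness payoff.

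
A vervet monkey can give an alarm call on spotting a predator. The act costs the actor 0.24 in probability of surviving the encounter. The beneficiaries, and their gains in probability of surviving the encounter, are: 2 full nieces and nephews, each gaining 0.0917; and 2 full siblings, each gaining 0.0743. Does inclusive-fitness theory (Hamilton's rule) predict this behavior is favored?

Hamilton's rule: the trait is favored when the sum of r·B over every recipient exceeds the actor's cost C.
r to a full niece or nephew = 0.25 (full aunt/uncle↔niece/nephew: two paths of length 3 through the shared grandparent pair: r = 2·(1/2)^3 = 1/4).
r to a full sibling = 0.5 (full sibs share both parents — two paths of length 2: r = 2·(1/2)^2 = 1/2).
Summing one r·B term per recipient: 2·0.25·0.0917 + 2·0.5·0.0743 = 0.12015.
0.12015 < 0.24: the indirect benefit is less than the cost.

No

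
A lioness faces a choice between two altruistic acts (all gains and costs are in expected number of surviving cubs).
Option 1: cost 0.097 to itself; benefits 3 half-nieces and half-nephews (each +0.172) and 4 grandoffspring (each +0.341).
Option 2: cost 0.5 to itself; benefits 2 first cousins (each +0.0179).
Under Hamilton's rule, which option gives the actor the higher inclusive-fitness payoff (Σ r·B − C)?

Option 1: r to a half-niece or half-nephew = 0.125.
Option 1: r to a grandoffspring = 0.25.
Option 1: Σ r·B − C = (3·0.125·0.172 + 4·0.25·0.341) − 0.097 = 0.3085.
Option 2: r to a first cousin = 0.125.
Option 2: Σ r·B − C = (2·0.125·0.0179) − 0.5 = -0.495525.
Option 1 has the higher net inclusive-fitness payoff.

Option 1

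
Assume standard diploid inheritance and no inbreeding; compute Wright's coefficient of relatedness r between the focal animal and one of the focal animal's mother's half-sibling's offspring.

0.0625

Each parent–offspring link contributes a factor of 1/2, and independent paths through distinct common ancestors add.
Half first cousins share one grandparent — one path of length 4: r = (1/2)^4 = 1/16.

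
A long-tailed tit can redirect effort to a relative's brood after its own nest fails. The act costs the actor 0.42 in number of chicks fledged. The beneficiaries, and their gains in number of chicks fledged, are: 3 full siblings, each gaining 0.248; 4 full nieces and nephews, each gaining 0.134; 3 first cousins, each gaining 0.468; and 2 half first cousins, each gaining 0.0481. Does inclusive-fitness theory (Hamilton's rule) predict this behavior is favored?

Hamilton's rule: the trait is favored when the sum of r·B over every recipient exceeds the actor's cost C.
r to a full sibling = 0.5 (full sibs share both parents — two paths of length 2: r = 2·(1/2)^2 = 1/2).
r to a full niece or nephew = 0.25 (full aunt/uncle↔niece/nephew: two paths of length 3 through the shared grandparent pair: r = 2·(1/2)^3 = 1/4).
r to a first cousin = 0.125 (first cousins share one grandparent pair — two paths of length 4: r = 2·(1/2)^4 = 1/8).
r to a half first cousin = 1/16 (half first cousins share one grandparent — one path of length 4: r = (1/2)^4 = 1/16).
Summing one r·B term per recipient: 3·0.5·0.248 + 4·0.25·0.134 + 3·0.125·0.468 + 2·0.0625·0.0481 = 0.6875125.
0.6875125 > 0.42: the indirect benefit exceeds the cost.

Yes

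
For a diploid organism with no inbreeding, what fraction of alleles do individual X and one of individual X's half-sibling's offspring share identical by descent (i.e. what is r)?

Each parent–offspring link contributes a factor of 1/2, and independent paths through distinct common ancestors add.
Half-aunt/uncle↔niece/nephew: one path of length 3: r = (1/2)^3 = 1/8.

0.125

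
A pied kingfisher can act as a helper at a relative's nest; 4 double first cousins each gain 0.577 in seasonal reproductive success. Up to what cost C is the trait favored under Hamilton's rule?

0.577

r to a double first cousin = 1/4 (double first cousins share both grandparent pairs — four paths of length 4: r = 4·(1/2)^4 = 1/4).
Hamilton's rule: n·r·B > C, so the trait is favored while C < n·r·B = 4·0.25·0.577 = 0.577.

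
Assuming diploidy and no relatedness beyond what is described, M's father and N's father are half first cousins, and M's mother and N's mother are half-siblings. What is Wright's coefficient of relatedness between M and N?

0.078125

Independent pedigree routes through distinct common ancestors add.
M and N are related in two ways: half second cousins through their fathers (r = 1/64) and half first cousins through their mothers (r = 1/16).
r = 1/64 + 1/16 = 5/64 = 0.078125.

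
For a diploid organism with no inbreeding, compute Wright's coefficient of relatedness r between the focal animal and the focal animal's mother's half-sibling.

Each parent–offspring link contributes a factor of 1/2, and independent paths through distinct common ancestors add.
Half-aunt/uncle↔niece/nephew: one path of length 3: r = (1/2)^3 = 1/8.

0.125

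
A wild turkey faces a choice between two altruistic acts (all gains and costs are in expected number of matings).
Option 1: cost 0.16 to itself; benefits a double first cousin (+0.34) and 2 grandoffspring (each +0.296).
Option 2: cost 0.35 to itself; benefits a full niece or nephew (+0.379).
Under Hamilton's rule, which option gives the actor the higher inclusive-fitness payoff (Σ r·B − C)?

Option 1

Option 1: r to a double first cousin = 0.25.
Option 1: r to a grandoffspring = 0.25.
Option 1: Σ r·B − C = (1·0.25·0.34 + 2·0.25·0.296) − 0.16 = 0.073.
Option 2: r to a full niece or nephew = 0.25.
Option 2: Σ r·B − C = (1·0.25·0.379) − 0.35 = -0.25525.
Option 1 has the higher net inclusive-fitness payoff.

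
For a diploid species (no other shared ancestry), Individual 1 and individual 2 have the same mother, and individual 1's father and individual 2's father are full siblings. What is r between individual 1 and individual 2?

Independent pedigree routes through distinct common ancestors add.
Individual 1 and individual 2 are related in two ways: half-sibs through their shared mother (r = 1/4) and first cousins through their fathers (r = 1/8).
r = 1/4 + 1/8 = 0.375.

0.375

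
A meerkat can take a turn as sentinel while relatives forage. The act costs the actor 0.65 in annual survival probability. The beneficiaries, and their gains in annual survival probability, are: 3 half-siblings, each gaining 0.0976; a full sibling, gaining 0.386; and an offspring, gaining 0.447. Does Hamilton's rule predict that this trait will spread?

Hamilton's rule: the trait is favored when the sum of r·B over every recipient exceeds the actor's cost C.
r to a half-sibling = 1/4 (half-sibs share one parent — one path of length 2: r = (1/2)^2 = 1/4).
r to a full sibling = 0.5 (full sibs share both parents — two paths of length 2: r = 2·(1/2)^2 = 1/2).
r to an offspring = 0.5 (one parent–offspring link: r = (1/2)^1 = 1/2).
Summing one r·B term per recipient: 3·0.25·0.0976 + 1·0.5·0.386 + 1·0.5·0.447 = 0.4897.
0.4897 < 0.65: the indirect benefit is less than the cost.

No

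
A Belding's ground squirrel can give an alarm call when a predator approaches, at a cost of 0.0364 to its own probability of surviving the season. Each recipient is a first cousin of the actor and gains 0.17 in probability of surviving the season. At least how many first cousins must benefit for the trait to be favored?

2

r to a first cousin = 0.125 (first cousins share one grandparent pair — two paths of length 4: r = 2·(1/2)^4 = 1/8).
Hamilton's rule: n·r·B > C  ⇒  n > C/(r·B) = 0.0364/(0.125·0.17) = 1.713.
The smallest integer exceeding 1.713 is 2.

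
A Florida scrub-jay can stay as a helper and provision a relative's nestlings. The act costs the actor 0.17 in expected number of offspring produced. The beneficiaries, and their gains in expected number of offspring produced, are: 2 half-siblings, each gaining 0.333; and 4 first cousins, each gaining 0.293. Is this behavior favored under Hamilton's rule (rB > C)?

Hamilton's rule: the trait is favored when the sum of r·B over every recipient exceeds the actor's cost C.
r to a half-sibling = 0.25 (half-sibs share one parent — one path of length 2: r = (1/2)^2 = 1/4).
r to a first cousin = 1/8 (first cousins share one grandparent pair — two paths of length 4: r = 2·(1/2)^4 = 1/8).
Summing one r·B term per recipient: 2·0.25·0.333 + 4·0.125·0.293 = 0.313.
0.313 > 0.17: the indirect benefit exceeds the cost.

Yes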